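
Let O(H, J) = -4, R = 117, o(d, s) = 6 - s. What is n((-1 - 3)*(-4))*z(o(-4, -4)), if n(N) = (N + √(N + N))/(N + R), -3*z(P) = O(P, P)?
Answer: 64/399 + 16*√2/399 ≈ 0.21711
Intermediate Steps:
z(P) = 4/3 (z(P) = -⅓*(-4) = 4/3)
n(N) = (N + √2*√N)/(117 + N) (n(N) = (N + √(N + N))/(N + 117) = (N + √(2*N))/(117 + N) = (N + √2*√N)/(117 + N))
n((-1 - 3)*(-4))*z(o(-4, -4)) = (((-1 - 3)*(-4) + √2*√((-1 - 3)*(-4)))/(117 + (-1 - 3)*(-4)))*(4/3) = ((-4*(-4) + √2*√(-4*(-4)))/(117 - 4*(-4)))*(4/3) = ((16 + √2*√16)/(117 + 16))*(4/3) = ((16 + √2*4)/133)*(4/3) = ((16 + 4*√2)/133)*(4/3) = (16/133 + 4*√2/133)*(4/3) = 64/399 + 16*√2/399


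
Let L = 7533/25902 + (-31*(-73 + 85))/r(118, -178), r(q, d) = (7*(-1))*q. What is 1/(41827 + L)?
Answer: 1188614/49717038767 ≈ 2.3908e-5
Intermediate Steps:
r(q, d) = -7*q
L = 880989/1188614 (L = 7533/25902 + (-31*(-73 + 85))/((-7*118)) = 7533*(1/25902) - 31*12/(-826) = 837/2878 - 372*(-1/826) = 837/2878 + 186/413 = 880989/1188614 ≈ 0.74119)
1/(41827 + L) = 1/(41827 + 880989/1188614) = 1/(49717038767/1188614) = 1188614/49717038767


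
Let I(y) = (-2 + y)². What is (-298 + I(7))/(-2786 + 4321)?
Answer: -273/1535 ≈ -0.17785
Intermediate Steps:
(-298 + I(7))/(-2786 + 4321) = (-298 + (-2 + 7)²)/(-2786 + 4321) = (-298 + 5²)/1535 = (-298 + 25)*(1/1535) = -273*1/1535 = -273/1535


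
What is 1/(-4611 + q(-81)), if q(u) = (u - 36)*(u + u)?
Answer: 1/14343 ≈ 6.9720e-5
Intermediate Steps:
q(u) = 2*u*(-36 + u) (q(u) = (-36 + u)*(2*u) = 2*u*(-36 + u))
1/(-4611 + q(-81)) = 1/(-4611 + 2*(-81)*(-36 - 81)) = 1/(-4611 + 2*(-81)*(-117)) = 1/(-4611 + 18954) = 1/14343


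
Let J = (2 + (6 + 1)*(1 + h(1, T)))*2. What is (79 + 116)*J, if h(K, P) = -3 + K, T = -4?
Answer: -1950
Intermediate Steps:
J = -10 (J = (2 + (6 + 1)*(1 + (-3 + 1)))*2 = (2 + 7*(1 - 2))*2 = (2 + 7*(-1))*2 = (2 - 7)*2 = -5*2 = -10)
(79 + 116)*J = (79 + 116)*(-10) = 195*(-10) = -1950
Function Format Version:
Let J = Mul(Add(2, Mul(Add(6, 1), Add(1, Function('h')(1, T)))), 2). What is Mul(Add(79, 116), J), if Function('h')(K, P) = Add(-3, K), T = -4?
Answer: -1950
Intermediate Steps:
J = -10 (J = Mul(Add(2, Mul(Add(6, 1), Add(1, Add(-3, 1)))), 2) = Mul(Add(2, Mul(7, Add(1, -2))), 2) = Mul(Add(2, Mul(7, -1)), 2) = Mul(Add(2, -7), 2) = Mul(-5, 2) = -10)
Mul(Add(79, 116), J) = Mul(Add(79, 116), -10) = Mul(195, -10) = -1950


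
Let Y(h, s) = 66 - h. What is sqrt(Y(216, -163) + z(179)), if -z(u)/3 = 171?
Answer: I*sqrt(663) ≈ 25.749*I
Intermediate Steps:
z(u) = -513 (z(u) = -3*171 = -513)
sqrt(Y(216, -163) + z(179)) = sqrt((66 - 1*216) - 513) = sqrt((66 - 216) - 513) = sqrt(-150 - 513) = sqrt(-663) = I*sqrt(663)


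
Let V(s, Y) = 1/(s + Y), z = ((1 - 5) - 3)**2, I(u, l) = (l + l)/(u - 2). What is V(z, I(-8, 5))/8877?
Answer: 1/426096 ≈ 2.3469e-6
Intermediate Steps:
I(u, l) = 2*l/(-2 + u) (I(u, l) = (2*l)/(-2 + u) = 2*l/(-2 + u))
z = 49 (z = (-4 - 3)**2 = (-7)**2 = 49)
V(s, Y) = 1/(Y + s)
V(z, I(-8, 5))/8877 = 1/((2*5/(-2 - 8) + 49)*8877) = (1/8877)/(2*5/(-10) + 49) = (1/8877)/(2*5*(-1/10) + 49) = (1/8877)/(-1 + 49) = (1/8877)/48 = (1/48)*(1/8877) = 1/426096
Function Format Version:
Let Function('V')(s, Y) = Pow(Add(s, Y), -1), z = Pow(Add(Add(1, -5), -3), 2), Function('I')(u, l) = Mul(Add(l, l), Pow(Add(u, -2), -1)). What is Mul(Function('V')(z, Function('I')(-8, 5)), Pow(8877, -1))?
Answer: Rational(1, 426096) ≈ 2.3469e-6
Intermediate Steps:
Function('I')(u, l) = Mul(2, l, Pow(Add(-2, u), -1)) (Function('I')(u, l) = Mul(Mul(2, l), Pow(Add(-2, u), -1)) = Mul(2, l, Pow(Add(-2, u), -1)))
z = 49 (z = Pow(Add(-4, -3), 2) = Pow(-7, 2) = 49)
Function('V')(s, Y) = Pow(Add(Y, s), -1)
Mul(Function('V')(z, Function('I')(-8, 5)), Pow(8877, -1)) = Mul(Pow(Add(Mul(2, 5, Pow(Add(-2, -8), -1)), 49), -1), Pow(8877, -1)) = Mul(Pow(Add(Mul(2, 5, Pow(-10, -1)), 49), -1), Rational(1, 8877)) = Mul(Pow(Add(Mul(2, 5, Rational(-1, 10)), 49), -1), Rational(1, 8877)) = Mul(Pow(Add(-1, 49), -1), Rational(1, 8877)) = Mul(Pow(48, -1), Rational(1, 8877)) = Mul(Rational(1, 48), Rational(1, 8877)) = Rational(1, 426096)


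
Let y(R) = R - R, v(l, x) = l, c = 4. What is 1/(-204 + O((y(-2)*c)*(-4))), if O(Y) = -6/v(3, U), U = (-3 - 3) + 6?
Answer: -1/206 ≈ -0.0048544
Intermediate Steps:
U = 0 (U = -6 + 6 = 0)
y(R) = 0
O(Y) = -2 (O(Y) = -6/3 = -6*1/3 = -2)
1/(-204 + O((y(-2)*c)*(-4))) = 1/(-204 - 2) = 1/(-206) = -1/206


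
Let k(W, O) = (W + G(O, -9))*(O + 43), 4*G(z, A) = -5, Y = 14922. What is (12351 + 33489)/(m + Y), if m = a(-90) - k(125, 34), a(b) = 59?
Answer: 183360/21809 ≈ 8.4075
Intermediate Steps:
G(z, A) = -5/4 (G(z, A) = (1/4)*(-5) = -5/4)
k(W, O) = (43 + O)*(-5/4 + W) (k(W, O) = (W - 5/4)*(O + 43) = (-5/4 + W)*(43 + O) = (43 + O)*(-5/4 + W))
m = -37879/4 (m = 59 - (-215/4 + 43*125 - 5/4*34 + 34*125) = 59 - (-215/4 + 5375 - 85/2 + 4250) = 59 - 1*38115/4 = 59 - 38115/4 = -37879/4 ≈ -9469.8)
(12351 + 33489)/(m + Y) = (12351 + 33489)/(-37879/4 + 14922) = 45840/(21809/4) = 45840*(4/21809) = 183360/21809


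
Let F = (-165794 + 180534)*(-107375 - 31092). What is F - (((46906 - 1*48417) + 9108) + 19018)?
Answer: -2041030195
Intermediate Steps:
F = -2041003580 (F = 14740*(-138467) = -2041003580)
F - (((46906 - 1*48417) + 9108) + 19018) = -2041003580 - (((46906 - 1*48417) + 9108) + 19018) = -2041003580 - (((46906 - 48417) + 9108) + 19018) = -2041003580 - ((-1511 + 9108) + 19018) = -2041003580 - (7597 + 19018) = -2041003580 - 1*26615 = -2041003580 - 26615 = -2041030195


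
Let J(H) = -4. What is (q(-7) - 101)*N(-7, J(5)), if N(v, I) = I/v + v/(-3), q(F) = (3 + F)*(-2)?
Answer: -1891/7 ≈ -270.14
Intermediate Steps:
q(F) = -6 - 2*F
N(v, I) = -v/3 + I/v (N(v, I) = I/v + v*(-1/3) = I/v - v/3 = -v/3 + I/v)
(q(-7) - 101)*N(-7, J(5)) = ((-6 - 2*(-7)) - 101)*(-1/3*(-7) - 4/(-7)) = ((-6 + 14) - 101)*(7/3 - 4*(-1/7)) = (8 - 101)*(7/3 + 4/7) = -93*61/21 = -1891/7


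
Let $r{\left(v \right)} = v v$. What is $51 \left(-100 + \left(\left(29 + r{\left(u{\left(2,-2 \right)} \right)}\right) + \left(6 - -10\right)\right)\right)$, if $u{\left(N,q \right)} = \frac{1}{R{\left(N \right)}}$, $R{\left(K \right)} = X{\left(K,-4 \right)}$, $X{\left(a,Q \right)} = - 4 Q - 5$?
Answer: $- \frac{339354}{121} \approx -2804.6$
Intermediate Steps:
$X{\left(a,Q \right)} = -5 - 4 Q$
$R{\left(K \right)} = 11$ ($R{\left(K \right)} = -5 - -16 = -5 + 16 = 11$)
$u{\left(N,q \right)} = \frac{1}{11}$
$r{\left(v \right)} = v^{2}$
$51 \left(-100 + \left(\left(29 + r{\left(u{\left(2,-2 \right)} \right)}\right) + \left(6 - -10\right)\right)\right) = 51 \left(-100 + \left(\left(29 + \left(\frac{1}{11}\right)^{2}\right) + \left(6 - -10\right)\right)\right) = 51 \left(-100 + \left(\left(29 + \frac{1}{121}\right) + \left(6 + 10\right)\right)\right) = 51 \left(-100 + \left(\frac{3510}{121} + 16\right)\right) = 51 \left(-100 + \frac{5446}{121}\right) = 51 \left(- \frac{6654}{121}\right) = - \frac{339354}{121}$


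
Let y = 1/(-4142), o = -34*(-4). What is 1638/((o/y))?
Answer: -819/281656 ≈ -0.0029078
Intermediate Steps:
o = 136
y = -1/4142 ≈ -0.00024143
1638/((o/y)) = 1638/((136/(-1/4142))) = 1638/((136*(-4142))) = 1638/(-563312) = 1638*(-1/563312) = -819/281656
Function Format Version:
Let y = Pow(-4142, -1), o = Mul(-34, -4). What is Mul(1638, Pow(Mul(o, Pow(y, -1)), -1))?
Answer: Rational(-819, 281656) ≈ -0.0029078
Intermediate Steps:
o = 136
y = Rational(-1, 4142) ≈ -0.00024143
Mul(1638, Pow(Mul(o, Pow(y, -1)), -1)) = Mul(1638, Pow(Mul(136, Pow(Rational(-1, 4142), -1)), -1)) = Mul(1638, Pow(Mul(136, -4142), -1)) = Mul(1638, Pow(-563312, -1)) = Mul(1638, Rational(-1, 563312)) = Rational(-819, 281656)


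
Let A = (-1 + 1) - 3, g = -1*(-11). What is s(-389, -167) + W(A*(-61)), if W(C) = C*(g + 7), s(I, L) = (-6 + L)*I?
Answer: 70591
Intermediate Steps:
s(I, L) = I*(-6 + L)
g = 11
A = -3 (A = 0 - 3 = -3)
W(C) = 18*C (W(C) = C*(11 + 7) = C*18 = 18*C)
s(-389, -167) + W(A*(-61)) = -389*(-6 - 167) + 18*(-3*(-61)) = -389*(-173) + 18*183 = 67297 + 3294 = 70591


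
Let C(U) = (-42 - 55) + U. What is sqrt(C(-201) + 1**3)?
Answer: 3*I*sqrt(33) ≈ 17.234*I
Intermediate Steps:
C(U) = -97 + U
sqrt(C(-201) + 1**3) = sqrt((-97 - 201) + 1**3) = sqrt(-298 + 1) = sqrt(-297) = 3*I*sqrt(33)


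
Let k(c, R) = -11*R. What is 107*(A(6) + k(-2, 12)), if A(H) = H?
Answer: -13482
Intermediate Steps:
107*(A(6) + k(-2, 12)) = 107*(6 - 11*12) = 107*(6 - 132) = 107*(-126) = -13482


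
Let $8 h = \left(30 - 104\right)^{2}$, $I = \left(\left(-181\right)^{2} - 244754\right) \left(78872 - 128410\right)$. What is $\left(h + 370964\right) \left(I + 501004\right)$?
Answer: $3903130681637343$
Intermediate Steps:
$I = 10501709234$ ($I = \left(32761 - 244754\right) \left(-49538\right) = \left(-211993\right) \left(-49538\right) = 10501709234$)
$h = \frac{1369}{2}$ ($h = \frac{\left(30 - 104\right)^{2}}{8} = \frac{\left(-74\right)^{2}}{8} = \frac{1}{8} \cdot 5476 = \frac{1369}{2} \approx 684.5$)
$\left(h + 370964\right) \left(I + 501004\right) = \left(\frac{1369}{2} + 370964\right) \left(10501709234 + 501004\right) = \frac{743297}{2} \cdot 10502210238 = 3903130681637343$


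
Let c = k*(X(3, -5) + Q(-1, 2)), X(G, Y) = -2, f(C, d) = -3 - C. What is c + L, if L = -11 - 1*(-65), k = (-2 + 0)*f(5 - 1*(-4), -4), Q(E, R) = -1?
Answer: -18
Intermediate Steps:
k = 24 (k = (-2 + 0)*(-3 - (5 - 1*(-4))) = -2*(-3 - (5 + 4)) = -2*(-3 - 1*9) = -2*(-3 - 9) = -2*(-12) = 24)
L = 54 (L = -11 + 65 = 54)
c = -72 (c = 24*(-2 - 1) = 24*(-3) = -72)
c + L = -72 + 54 = -18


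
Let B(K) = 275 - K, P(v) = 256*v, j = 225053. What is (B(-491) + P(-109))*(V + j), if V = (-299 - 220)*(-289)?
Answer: -10177944072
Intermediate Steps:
V = 149991 (V = -519*(-289) = 149991)
(B(-491) + P(-109))*(V + j) = ((275 - 1*(-491)) + 256*(-109))*(149991 + 225053) = ((275 + 491) - 27904)*375044 = (766 - 27904)*375044 = -27138*375044 = -10177944072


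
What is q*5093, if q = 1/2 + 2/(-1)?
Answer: -15279/2 ≈ -7639.5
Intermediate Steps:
q = -3/2 (q = 1*(½) + 2*(-1) = ½ - 2 = -3/2 ≈ -1.5000)
q*5093 = -3/2*5093 = -15279/2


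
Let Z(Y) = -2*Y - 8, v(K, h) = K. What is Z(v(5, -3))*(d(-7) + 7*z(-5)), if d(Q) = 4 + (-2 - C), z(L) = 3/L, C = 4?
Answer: 558/5 ≈ 111.60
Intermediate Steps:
Z(Y) = -8 - 2*Y
d(Q) = -2 (d(Q) = 4 + (-2 - 1*4) = 4 + (-2 - 4) = 4 - 6 = -2)
Z(v(5, -3))*(d(-7) + 7*z(-5)) = (-8 - 2*5)*(-2 + 7*(3/(-5))) = (-8 - 10)*(-2 + 7*(3*(-1/5))) = -18*(-2 + 7*(-3/5)) = -18*(-2 - 21/5) = -18*(-31/5) = 558/5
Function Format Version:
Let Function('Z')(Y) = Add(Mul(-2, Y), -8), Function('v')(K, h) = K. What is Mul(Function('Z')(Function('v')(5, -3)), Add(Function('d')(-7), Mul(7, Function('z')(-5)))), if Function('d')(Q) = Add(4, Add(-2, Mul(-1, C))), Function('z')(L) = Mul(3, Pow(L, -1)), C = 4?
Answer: Rational(558, 5) ≈ 111.60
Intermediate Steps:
Function('Z')(Y) = Add(-8, Mul(-2, Y))
Function('d')(Q) = -2 (Function('d')(Q) = Add(4, Add(-2, Mul(-1, 4))) = Add(4, Add(-2, -4)) = Add(4, -6) = -2)
Mul(Function('Z')(Function('v')(5, -3)), Add(Function('d')(-7), Mul(7, Function('z')(-5)))) = Mul(Add(-8, Mul(-2, 5)), Add(-2, Mul(7, Mul(3, Pow(-5, -1))))) = Mul(Add(-8, -10), Add(-2, Mul(7, Mul(3, Rational(-1, 5))))) = Mul(-18, Add(-2, Mul(7, Rational(-3, 5)))) = Mul(-18, Add(-2, Rational(-21, 5))) = Mul(-18, Rational(-31, 5)) = Rational(558, 5)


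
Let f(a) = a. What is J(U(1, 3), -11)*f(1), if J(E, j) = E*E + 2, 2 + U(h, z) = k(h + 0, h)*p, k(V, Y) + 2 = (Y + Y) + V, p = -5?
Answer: 51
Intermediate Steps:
k(V, Y) = -2 + V + 2*Y (k(V, Y) = -2 + ((Y + Y) + V) = -2 + (2*Y + V) = -2 + (V + 2*Y) = -2 + V + 2*Y)
U(h, z) = 8 - 15*h (U(h, z) = -2 + (-2 + (h + 0) + 2*h)*(-5) = -2 + (-2 + h + 2*h)*(-5) = -2 + (-2 + 3*h)*(-5) = -2 + (10 - 15*h) = 8 - 15*h)
J(E, j) = 2 + E**2 (J(E, j) = E**2 + 2 = 2 + E**2)
J(U(1, 3), -11)*f(1) = (2 + (8 - 15*1)**2)*1 = (2 + (8 - 15)**2)*1 = (2 + (-7)**2)*1 = (2 + 49)*1 = 51*1 = 51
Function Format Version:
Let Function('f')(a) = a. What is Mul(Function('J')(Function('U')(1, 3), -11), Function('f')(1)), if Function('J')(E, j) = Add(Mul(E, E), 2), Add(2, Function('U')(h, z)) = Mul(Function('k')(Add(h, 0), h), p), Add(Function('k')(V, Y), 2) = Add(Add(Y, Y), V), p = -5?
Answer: 51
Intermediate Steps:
Function('k')(V, Y) = Add(-2, V, Mul(2, Y)) (Function('k')(V, Y) = Add(-2, Add(Add(Y, Y), V)) = Add(-2, Add(Mul(2, Y), V)) = Add(-2, Add(V, Mul(2, Y))) = Add(-2, V, Mul(2, Y)))
Function('U')(h, z) = Add(8, Mul(-15, h)) (Function('U')(h, z) = Add(-2, Mul(Add(-2, Add(h, 0), Mul(2, h)), -5)) = Add(-2, Mul(Add(-2, h, Mul(2, h)), -5)) = Add(-2, Mul(Add(-2, Mul(3, h)), -5)) = Add(-2, Add(10, Mul(-15, h))) = Add(8, Mul(-15, h)))
Function('J')(E, j) = Add(2, Pow(E, 2)) (Function('J')(E, j) = Add(Pow(E, 2), 2) = Add(2, Pow(E, 2)))
Mul(Function('J')(Function('U')(1, 3), -11), Function('f')(1)) = Mul(Add(2, Pow(Add(8, Mul(-15, 1)), 2)), 1) = Mul(Add(2, Pow(Add(8, -15), 2)), 1) = Mul(Add(2, Pow(-7, 2)), 1) = Mul(Add(2, 49), 1) = Mul(51, 1) = 51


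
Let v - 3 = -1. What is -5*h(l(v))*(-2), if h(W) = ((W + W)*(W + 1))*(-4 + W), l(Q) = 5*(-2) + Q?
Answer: -13440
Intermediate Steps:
v = 2 (v = 3 - 1 = 2)
l(Q) = -10 + Q
h(W) = 2*W*(1 + W)*(-4 + W) (h(W) = ((2*W)*(1 + W))*(-4 + W) = (2*W*(1 + W))*(-4 + W) = 2*W*(1 + W)*(-4 + W))
-5*h(l(v))*(-2) = -10*(-10 + 2)*(-4 + (-10 + 2)**2 - 3*(-10 + 2))*(-2) = -10*(-8)*(-4 + (-8)**2 - 3*(-8))*(-2) = -10*(-8)*(-4 + 64 + 24)*(-2) = -10*(-8)*84*(-2) = -5*(-1344)*(-2) = 6720*(-2) = -13440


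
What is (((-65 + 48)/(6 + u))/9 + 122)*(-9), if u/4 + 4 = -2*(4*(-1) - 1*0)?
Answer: -24139/22 ≈ -1097.2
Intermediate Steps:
u = 16 (u = -16 + 4*(-2*(4*(-1) - 1*0)) = -16 + 4*(-2*(-4 + 0)) = -16 + 4*(-2*(-4)) = -16 + 4*8 = -16 + 32 = 16)
(((-65 + 48)/(6 + u))/9 + 122)*(-9) = (((-65 + 48)/(6 + 16))/9 + 122)*(-9) = (-17/22*(1/9) + 122)*(-9) = (-17*1/22*(1/9) + 122)*(-9) = (-17/22*1/9 + 122)*(-9) = (-17/198 + 122)*(-9) = (24139/198)*(-9) = -24139/22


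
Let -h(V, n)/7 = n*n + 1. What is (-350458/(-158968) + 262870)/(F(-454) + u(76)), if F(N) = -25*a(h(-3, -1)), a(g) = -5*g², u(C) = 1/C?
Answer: 396988551871/36999821871 ≈ 10.729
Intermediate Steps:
h(V, n) = -7 - 7*n² (h(V, n) = -7*(n*n + 1) = -7*(n² + 1) = -7*(1 + n²) = -7 - 7*n²)
F(N) = 24500 (F(N) = -(-125)*(-7 - 7*(-1)²)² = -(-125)*(-7 - 7*1)² = -(-125)*(-7 - 7)² = -(-125)*(-14)² = -(-125)*196 = -25*(-980) = 24500)
(-350458/(-158968) + 262870)/(F(-454) + u(76)) = (-350458/(-158968) + 262870)/(24500 + 1/76) = (-350458*(-1/158968) + 262870)/(24500 + 1/76) = (175229/79484 + 262870)/(1862001/76) = (20894134309/79484)*(76/1862001) = 396988551871/36999821871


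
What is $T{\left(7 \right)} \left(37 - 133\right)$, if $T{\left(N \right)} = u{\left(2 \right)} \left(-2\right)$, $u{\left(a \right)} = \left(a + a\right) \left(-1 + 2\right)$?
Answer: $768$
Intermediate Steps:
$u{\left(a \right)} = 2 a$ ($u{\left(a \right)} = 2 a 1 = 2 a$)
$T{\left(N \right)} = -8$ ($T{\left(N \right)} = 2 \cdot 2 \left(-2\right) = 4 \left(-2\right) = -8$)
$T{\left(7 \right)} \left(37 - 133\right) = - 8 \left(37 - 133\right) = \left(-8\right) \left(-96\right) = 768$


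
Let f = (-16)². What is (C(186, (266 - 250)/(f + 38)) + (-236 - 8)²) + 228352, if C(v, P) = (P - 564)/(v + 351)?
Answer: 22725507932/78939 ≈ 2.8789e+5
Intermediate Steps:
f = 256
C(v, P) = (-564 + P)/(351 + v)
(C(186, (266 - 250)/(f + 38)) + (-236 - 8)²) + 228352 = ((-564 + (266 - 250)/(256 + 38))/(351 + 186) + (-236 - 8)²) + 228352 = ((-564 + 16/294)/537 + (-244)²) + 228352 = ((-564 + 16*(1/294))/537 + 59536) + 228352 = ((-564 + 8/147)/537 + 59536) + 228352 = ((1/537)*(-82900/147) + 59536) + 228352 = (-82900/78939 + 59536) + 228352 = 4699629404/78939 + 228352 = 22725507932/78939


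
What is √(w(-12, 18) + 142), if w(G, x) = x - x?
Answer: √142 ≈ 11.916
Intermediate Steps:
w(G, x) = 0
√(w(-12, 18) + 142) = √(0 + 142) = √142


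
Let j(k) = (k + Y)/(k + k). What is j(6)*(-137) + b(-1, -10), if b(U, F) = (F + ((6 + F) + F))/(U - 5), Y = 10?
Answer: -536/3 ≈ -178.67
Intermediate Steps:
b(U, F) = (6 + 3*F)/(-5 + U) (b(U, F) = (F + (6 + 2*F))/(-5 + U) = (6 + 3*F)/(-5 + U))
j(k) = (10 + k)/(2*k) (j(k) = (k + 10)/(k + k) = (10 + k)/((2*k)) = (10 + k)*(1/(2*k)) = (10 + k)/(2*k))
j(6)*(-137) + b(-1, -10) = ((½)*(10 + 6)/6)*(-137) + 3*(2 - 10)/(-5 - 1) = ((½)*(⅙)*16)*(-137) + 3*(-8)/(-6) = (4/3)*(-137) + 3*(-⅙)*(-8) = -548/3 + 4 = -536/3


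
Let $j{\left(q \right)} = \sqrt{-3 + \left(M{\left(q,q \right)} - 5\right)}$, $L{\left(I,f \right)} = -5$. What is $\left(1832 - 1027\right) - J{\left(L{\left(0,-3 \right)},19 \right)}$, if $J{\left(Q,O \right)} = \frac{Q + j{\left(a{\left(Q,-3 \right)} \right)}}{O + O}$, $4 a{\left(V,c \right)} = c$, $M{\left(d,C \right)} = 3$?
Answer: $\frac{30595}{38} - \frac{i \sqrt{5}}{38} \approx 805.13 - 0.058844 i$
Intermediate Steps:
$a{\left(V,c \right)} = \frac{c}{4}$
$j{\left(q \right)} = i \sqrt{5}$ ($j{\left(q \right)} = \sqrt{-3 + \left(3 - 5\right)} = \sqrt{-3 - 2} = \sqrt{-5} = i \sqrt{5}$)
$J{\left(Q,O \right)} = \frac{Q + i \sqrt{5}}{2 O}$ ($J{\left(Q,O \right)} = \frac{Q + i \sqrt{5}}{O + O} = \frac{Q + i \sqrt{5}}{2 O}$)
$\left(1832 - 1027\right) - J{\left(L{\left(0,-3 \right)},19 \right)} = \left(1832 - 1027\right) - \frac{-5 + i \sqrt{5}}{2 \cdot 19} = 805 - \frac{1}{2} \cdot \frac{1}{19} \left(-5 + i \sqrt{5}\right) = 805 - \left(- \frac{5}{38} + \frac{i \sqrt{5}}{38}\right) = 805 + \left(\frac{5}{38} - \frac{i \sqrt{5}}{38}\right) = \frac{30595}{38} - \frac{i \sqrt{5}}{38}$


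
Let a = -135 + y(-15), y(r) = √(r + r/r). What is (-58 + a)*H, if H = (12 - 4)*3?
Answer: -4632 + 24*I*√14 ≈ -4632.0 + 89.8*I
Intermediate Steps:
y(r) = √(1 + r) (y(r) = √(r + 1) = √(1 + r))
H = 24 (H = 8*3 = 24)
a = -135 + I*√14 (a = -135 + √(1 - 15) = -135 + √(-14) = -135 + I*√14 ≈ -135.0 + 3.7417*I)
(-58 + a)*H = (-58 + (-135 + I*√14))*24 = (-193 + I*√14)*24 = -4632 + 24*I*√14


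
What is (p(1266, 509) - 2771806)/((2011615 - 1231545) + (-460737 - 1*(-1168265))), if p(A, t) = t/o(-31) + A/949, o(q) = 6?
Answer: -15782172727/8470383012 ≈ -1.8632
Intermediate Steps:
p(A, t) = t/6 + A/949
(p(1266, 509) - 2771806)/((2011615 - 1231545) + (-460737 - 1*(-1168265))) = (((⅙)*509 + (1/949)*1266) - 2771806)/((2011615 - 1231545) + (-460737 - 1*(-1168265))) = ((509/6 + 1266/949) - 2771806)/(780070 + (-460737 + 1168265)) = (490637/5694 - 2771806)/(780070 + 707528) = -15782172727/5694/1487598 = -15782172727/5694*1/1487598 = -15782172727/8470383012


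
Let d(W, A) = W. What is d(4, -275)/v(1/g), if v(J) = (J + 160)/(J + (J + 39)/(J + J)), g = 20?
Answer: 31244/3201 ≈ 9.7607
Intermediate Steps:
v(J) = (160 + J)/(J + (39 + J)/(2*J)) (v(J) = (160 + J)/(J + (39 + J)/((2*J))) = (160 + J)/(J + (39 + J)*(1/(2*J))) = (160 + J)/(J + (39 + J)/(2*J)))
d(4, -275)/v(1/g) = 4/((2*(160 + 1/20)/(20*(39 + 1/20 + 2*(1/20)**2)))) = 4/((2*(1/20)*(160 + 1/20)/(39 + 1/20 + 2*(1/20)**2))) = 4/((2*(1/20)*(3201/20)/(39 + 1/20 + 2*(1/400)))) = 4/((2*(1/20)*(3201/20)/(39 + 1/20 + 1/200))) = 4/((2*(1/20)*(3201/20)/(7811/200))) = 4/((2*(1/20)*(200/7811)*(3201/20))) = 4/(3201/7811) = 4*(7811/3201) = 31244/3201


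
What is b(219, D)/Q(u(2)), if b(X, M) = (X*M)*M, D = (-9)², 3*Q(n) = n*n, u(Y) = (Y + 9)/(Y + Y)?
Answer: 68969232/121 ≈ 5.6999e+5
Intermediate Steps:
u(Y) = (9 + Y)/(2*Y) (u(Y) = (9 + Y)/((2*Y)) = (9 + Y)*(1/(2*Y)) = (9 + Y)/(2*Y))
Q(n) = n²/3 (Q(n) = (n*n)/3 = n²/3)
D = 81
b(X, M) = X*M² (b(X, M) = (M*X)*M = X*M²)
b(219, D)/Q(u(2)) = (219*81²)/((((½)*(9 + 2)/2)²/3)) = (219*6561)/((((½)*(½)*11)²/3)) = 1436859/(((11/4)²/3)) = 1436859/(((⅓)*(121/16))) = 1436859/(121/48) = 1436859*(48/121) = 68969232/121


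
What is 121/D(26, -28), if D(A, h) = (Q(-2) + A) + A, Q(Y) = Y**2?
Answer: 121/56 ≈ 2.1607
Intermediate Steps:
D(A, h) = 4 + 2*A (D(A, h) = ((-2)**2 + A) + A = (4 + A) + A = 4 + 2*A)
121/D(26, -28) = 121/(4 + 2*26) = 121/(4 + 52) = 121/56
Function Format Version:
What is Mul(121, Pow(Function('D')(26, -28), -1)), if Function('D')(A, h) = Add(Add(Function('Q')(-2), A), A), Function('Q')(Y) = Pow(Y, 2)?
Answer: Rational(121, 56) ≈ 2.1607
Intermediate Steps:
Function('D')(A, h) = Add(4, Mul(2, A)) (Function('D')(A, h) = Add(Add(Pow(-2, 2), A), A) = Add(Add(4, A), A) = Add(4, Mul(2, A)))
Mul(121, Pow(Function('D')(26, -28), -1)) = Mul(121, Pow(Add(4, Mul(2, 26)), -1)) = Mul(121, Pow(Add(4, 52), -1)) = Mul(121, Pow(56, -1)) = Mul(121, Rational(1, 56)) = Rational(121, 56)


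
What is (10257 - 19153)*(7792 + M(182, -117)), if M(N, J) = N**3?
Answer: -53699458560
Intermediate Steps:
(10257 - 19153)*(7792 + M(182, -117)) = (10257 - 19153)*(7792 + 182**3) = -8896*(7792 + 6028568) = -8896*6036360 = -53699458560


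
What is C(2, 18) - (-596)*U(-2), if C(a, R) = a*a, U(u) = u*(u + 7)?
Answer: -5956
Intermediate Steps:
U(u) = u*(7 + u)
C(a, R) = a**2
C(2, 18) - (-596)*U(-2) = 2**2 - (-596)*(-2*(7 - 2)) = 4 - (-596)*(-2*5) = 4 - (-596)*(-10) = 4 - 149*40 = 4 - 5960 = -5956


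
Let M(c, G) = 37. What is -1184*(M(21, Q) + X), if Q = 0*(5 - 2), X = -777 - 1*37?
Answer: 919968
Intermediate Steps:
X = -814 (X = -777 - 37 = -814)
Q = 0 (Q = 0*3 = 0)
-1184*(M(21, Q) + X) = -1184*(37 - 814) = -1184*(-777) = 919968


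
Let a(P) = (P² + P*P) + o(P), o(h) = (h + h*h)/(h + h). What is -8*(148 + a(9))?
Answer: -2520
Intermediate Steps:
o(h) = (h + h²)/(2*h) (o(h) = (h + h²)/((2*h)) = (h + h²)*(1/(2*h)) = (h + h²)/(2*h))
a(P) = ½ + P/2 + 2*P² (a(P) = (P² + P*P) + (½ + P/2) = (P² + P²) + (½ + P/2) = 2*P² + (½ + P/2) = ½ + P/2 + 2*P²)
-8*(148 + a(9)) = -8*(148 + (½ + (½)*9 + 2*9²)) = -8*(148 + (½ + 9/2 + 2*81)) = -8*(148 + (½ + 9/2 + 162)) = -8*(148 + 167) = -8*315 = -2520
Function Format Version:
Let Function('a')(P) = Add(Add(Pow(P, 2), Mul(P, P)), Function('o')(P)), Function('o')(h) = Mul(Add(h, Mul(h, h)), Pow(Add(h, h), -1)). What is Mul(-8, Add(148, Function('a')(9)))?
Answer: -2520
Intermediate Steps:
Function('o')(h) = Mul(Rational(1, 2), Pow(h, -1), Add(h, Pow(h, 2))) (Function('o')(h) = Mul(Add(h, Pow(h, 2)), Pow(Mul(2, h), -1)) = Mul(Add(h, Pow(h, 2)), Mul(Rational(1, 2), Pow(h, -1))) = Mul(Rational(1, 2), Pow(h, -1), Add(h, Pow(h, 2))))
Function('a')(P) = Add(Rational(1, 2), Mul(Rational(1, 2), P), Mul(2, Pow(P, 2))) (Function('a')(P) = Add(Add(Pow(P, 2), Mul(P, P)), Add(Rational(1, 2), Mul(Rational(1, 2), P))) = Add(Add(Pow(P, 2), Pow(P, 2)), Add(Rational(1, 2), Mul(Rational(1, 2), P))) = Add(Mul(2, Pow(P, 2)), Add(Rational(1, 2), Mul(Rational(1, 2), P))) = Add(Rational(1, 2), Mul(Rational(1, 2), P), Mul(2, Pow(P, 2))))
Mul(-8, Add(148, Function('a')(9))) = Mul(-8, Add(148, Add(Rational(1, 2), Mul(Rational(1, 2), 9), Mul(2, Pow(9, 2))))) = Mul(-8, Add(148, Add(Rational(1, 2), Rational(9, 2), Mul(2, 81)))) = Mul(-8, Add(148, Add(Rational(1, 2), Rational(9, 2), 162))) = Mul(-8, Add(148, 167)) = Mul(-8, 315) = -2520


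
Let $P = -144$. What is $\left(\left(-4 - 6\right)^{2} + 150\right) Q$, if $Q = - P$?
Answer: $36000$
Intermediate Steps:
$Q = 144$ ($Q = \left(-1\right) \left(-144\right) = 144$)
$\left(\left(-4 - 6\right)^{2} + 150\right) Q = \left(\left(-4 - 6\right)^{2} + 150\right) 144 = \left(\left(-10\right)^{2} + 150\right) 144 = \left(100 + 150\right) 144 = 250 \cdot 144 = 36000$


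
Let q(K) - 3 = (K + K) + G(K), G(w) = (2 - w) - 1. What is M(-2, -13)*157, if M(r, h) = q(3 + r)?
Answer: 785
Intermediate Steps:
G(w) = 1 - w
q(K) = 4 + K (q(K) = 3 + ((K + K) + (1 - K)) = 3 + (2*K + (1 - K)) = 3 + (1 + K) = 4 + K)
M(r, h) = 7 + r (M(r, h) = 4 + (3 + r) = 7 + r)
M(-2, -13)*157 = (7 - 2)*157 = 5*157 = 785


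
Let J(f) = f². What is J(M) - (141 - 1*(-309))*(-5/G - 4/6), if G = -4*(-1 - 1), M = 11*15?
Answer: 111225/4 ≈ 27806.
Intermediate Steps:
M = 165
G = 8 (G = -4*(-2) = 8)
J(M) - (141 - 1*(-309))*(-5/G - 4/6) = 165² - (141 - 1*(-309))*(-5/8 - 4/6) = 27225 - (141 + 309)*(-5*⅛ - 4*⅙) = 27225 - 450*(-5/8 - ⅔) = 27225 - 450*(-31)/24 = 27225 - 1*(-2325/4) = 27225 + 2325/4 = 111225/4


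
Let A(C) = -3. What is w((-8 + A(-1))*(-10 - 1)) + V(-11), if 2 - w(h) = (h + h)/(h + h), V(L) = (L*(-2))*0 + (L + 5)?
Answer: -5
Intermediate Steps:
V(L) = 5 + L (V(L) = -2*L*0 + (5 + L) = 0 + (5 + L) = 5 + L)
w(h) = 1 (w(h) = 2 - (h + h)/(h + h) = 2 - 2*h/(2*h) = 2 - 2*h*1/(2*h) = 2 - 1*1 = 2 - 1 = 1)
w((-8 + A(-1))*(-10 - 1)) + V(-11) = 1 + (5 - 11) = 1 - 6 = -5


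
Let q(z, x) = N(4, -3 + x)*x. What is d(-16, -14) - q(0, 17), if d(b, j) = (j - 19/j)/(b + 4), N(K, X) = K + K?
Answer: -7557/56 ≈ -134.95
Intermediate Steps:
N(K, X) = 2*K
q(z, x) = 8*x (q(z, x) = (2*4)*x = 8*x)
d(b, j) = (j - 19/j)/(4 + b)
d(-16, -14) - q(0, 17) = (-19 + (-14)²)/((-14)*(4 - 16)) - 8*17 = -1/14*(-19 + 196)/(-12) - 1*136 = -1/14*(-1/12)*177 - 136 = 59/56 - 136 = -7557/56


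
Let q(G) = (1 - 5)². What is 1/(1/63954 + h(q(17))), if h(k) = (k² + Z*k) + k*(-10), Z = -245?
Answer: -63954/244560095 ≈ -0.00026151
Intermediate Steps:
q(G) = 16 (q(G) = (-4)² = 16)
h(k) = k² - 255*k (h(k) = (k² - 245*k) + k*(-10) = (k² - 245*k) - 10*k = k² - 255*k)
1/(1/63954 + h(q(17))) = 1/(1/63954 + 16*(-255 + 16)) = 1/(1/63954 + 16*(-239)) = 1/(1/63954 - 3824) = 1/(-244560095/63954) = -63954/244560095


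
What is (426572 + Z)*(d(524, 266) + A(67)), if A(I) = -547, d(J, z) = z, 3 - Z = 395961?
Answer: -8602534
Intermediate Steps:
Z = -395958 (Z = 3 - 1*395961 = 3 - 395961 = -395958)
(426572 + Z)*(d(524, 266) + A(67)) = (426572 - 395958)*(266 - 547) = 30614*(-281) = -8602534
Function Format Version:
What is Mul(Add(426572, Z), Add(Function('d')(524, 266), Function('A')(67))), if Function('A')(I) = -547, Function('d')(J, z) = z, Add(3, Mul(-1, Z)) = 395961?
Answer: -8602534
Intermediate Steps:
Z = -395958 (Z = Add(3, Mul(-1, 395961)) = Add(3, -395961) = -395958)
Mul(Add(426572, Z), Add(Function('d')(524, 266), Function('A')(67))) = Mul(Add(426572, -395958), Add(266, -547)) = Mul(30614, -281) = -8602534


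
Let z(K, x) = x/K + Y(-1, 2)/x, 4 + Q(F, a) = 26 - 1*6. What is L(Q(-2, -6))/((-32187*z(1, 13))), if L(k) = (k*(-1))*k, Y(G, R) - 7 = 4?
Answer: 832/1448415 ≈ 0.00057442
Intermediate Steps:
Q(F, a) = 16 (Q(F, a) = -4 + (26 - 1*6) = -4 + (26 - 6) = -4 + 20 = 16)
Y(G, R) = 11 (Y(G, R) = 7 + 4 = 11)
L(k) = -k**2 (L(k) = (-k)*k = -k**2)
z(K, x) = 11/x + x/K (z(K, x) = x/K + 11/x = 11/x + x/K)
L(Q(-2, -6))/((-32187*z(1, 13))) = (-1*16**2)/((-32187*(11/13 + 13/1))) = (-1*256)/((-32187*(11*(1/13) + 13*1))) = -256*(-1/(32187*(11/13 + 13))) = -256/((-32187*180/13)) = -256/(-5793660/13) = -256*(-13/5793660) = 832/1448415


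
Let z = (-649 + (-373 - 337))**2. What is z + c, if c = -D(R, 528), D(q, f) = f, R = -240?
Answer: 1846353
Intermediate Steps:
c = -528 (c = -1*528 = -528)
z = 1846881 (z = (-649 - 710)**2 = (-1359)**2 = 1846881)
z + c = 1846881 - 528 = 1846353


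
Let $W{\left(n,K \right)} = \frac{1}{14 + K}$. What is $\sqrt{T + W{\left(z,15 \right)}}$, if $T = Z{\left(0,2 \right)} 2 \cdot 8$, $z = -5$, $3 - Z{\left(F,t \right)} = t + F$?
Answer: $\frac{\sqrt{13485}}{29} \approx 4.0043$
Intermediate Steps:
$Z{\left(F,t \right)} = 3 - F - t$ ($Z{\left(F,t \right)} = 3 - \left(t + F\right) = 3 - \left(F + t\right) = 3 - F - t$)
$T = 16$ ($T = \left(3 - 0 - 2\right) 2 \cdot 8 = \left(3 + 0 - 2\right) 2 \cdot 8 = 1 \cdot 2 \cdot 8 = 2 \cdot 8 = 16$)
$\sqrt{T + W{\left(z,15 \right)}} = \sqrt{16 + \frac{1}{14 + 15}} = \sqrt{16 + \frac{1}{29}} = \sqrt{\frac{465}{29}} = \frac{\sqrt{13485}}{29}$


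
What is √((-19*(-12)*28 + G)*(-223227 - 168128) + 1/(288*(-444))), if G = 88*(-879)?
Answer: 7*√16090361643770562/5328 ≈ 1.6665e+5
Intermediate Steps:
G = -77352
√((-19*(-12)*28 + G)*(-223227 - 168128) + 1/(288*(-444))) = √((-19*(-12)*28 - 77352)*(-223227 - 168128) + 1/(288*(-444))) = √((228*28 - 77352)*(-391355) + 1/(-127872)) = √((6384 - 77352)*(-391355) - 1/127872) = √(-70968*(-391355) - 1/127872) = √(27773681640 - 1/127872) = √(3551476218670079/127872) = 7*√16090361643770562/5328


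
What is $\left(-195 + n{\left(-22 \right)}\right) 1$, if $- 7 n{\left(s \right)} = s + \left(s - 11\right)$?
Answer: $- \frac{1310}{7} \approx -187.14$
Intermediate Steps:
$n{\left(s \right)} = \frac{11}{7} - \frac{2 s}{7}$ ($n{\left(s \right)} = - \frac{s + \left(s - 11\right)}{7} = - \frac{s + \left(-11 + s\right)}{7} = - \frac{-11 + 2 s}{7} = \frac{11}{7} - \frac{2 s}{7}$)
$\left(-195 + n{\left(-22 \right)}\right) 1 = \left(-195 + \left(\frac{11}{7} - - \frac{44}{7}\right)\right) 1 = \left(-195 + \left(\frac{11}{7} + \frac{44}{7}\right)\right) 1 = \left(-195 + \frac{55}{7}\right) 1 = \left(- \frac{1310}{7}\right) 1 = - \frac{1310}{7}$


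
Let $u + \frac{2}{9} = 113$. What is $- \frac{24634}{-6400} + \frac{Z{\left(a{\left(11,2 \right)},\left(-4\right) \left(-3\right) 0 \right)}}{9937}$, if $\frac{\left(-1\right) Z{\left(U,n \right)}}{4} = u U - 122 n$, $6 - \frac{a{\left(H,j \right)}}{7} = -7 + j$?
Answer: $\frac{101162261}{286185600} \approx 0.35348$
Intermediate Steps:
$u = \frac{1015}{9}$ ($u = - \frac{2}{9} + 113 = \frac{1015}{9} \approx 112.78$)
$a{\left(H,j \right)} = 91 - 7 j$ ($a{\left(H,j \right)} = 42 - 7 \left(-7 + j\right) = 42 - \left(-49 + 7 j\right) = 91 - 7 j$)
$Z{\left(U,n \right)} = 488 n - \frac{4060 U}{9}$ ($Z{\left(U,n \right)} = - 4 \left(\frac{1015 U}{9} - 122 n\right) = - 4 \left(- 122 n + \frac{1015 U}{9}\right) = 488 n - \frac{4060 U}{9}$)
$- \frac{24634}{-6400} + \frac{Z{\left(a{\left(11,2 \right)},\left(-4\right) \left(-3\right) 0 \right)}}{9937} = - \frac{24634}{-6400} + \frac{488 \left(-4\right) \left(-3\right) 0 - \frac{4060 \left(91 - 14\right)}{9}}{9937} = \left(-24634\right) \left(- \frac{1}{6400}\right) + \left(488 \cdot 12 \cdot 0 - \frac{4060 \left(91 - 14\right)}{9}\right) \frac{1}{9937} = \frac{12317}{3200} + \left(488 \cdot 0 - \frac{312620}{9}\right) \frac{1}{9937} = \frac{12317}{3200} + \left(0 - \frac{312620}{9}\right) \frac{1}{9937} = \frac{12317}{3200} - \frac{312620}{89433} = \frac{101162261}{286185600}$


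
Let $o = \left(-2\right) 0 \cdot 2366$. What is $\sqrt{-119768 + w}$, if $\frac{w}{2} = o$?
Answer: $2 i \sqrt{29942} \approx 346.08 i$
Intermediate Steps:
$o = 0$ ($o = 0 \cdot 2366 = 0$)
$w = 0$ ($w = 2 \cdot 0 = 0$)
$\sqrt{-119768 + w} = \sqrt{-119768 + 0} = \sqrt{-119768} = 2 i \sqrt{29942}$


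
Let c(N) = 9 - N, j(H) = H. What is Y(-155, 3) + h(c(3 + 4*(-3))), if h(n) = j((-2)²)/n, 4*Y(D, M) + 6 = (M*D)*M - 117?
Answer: -6827/18 ≈ -379.28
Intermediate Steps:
Y(D, M) = -123/4 + D*M²/4 (Y(D, M) = -3/2 + ((M*D)*M - 117)/4 = -3/2 + ((D*M)*M - 117)/4 = -3/2 + (D*M² - 117)/4 = -3/2 + (-117 + D*M²)/4 = -3/2 + (-117/4 + D*M²/4) = -123/4 + D*M²/4)
h(n) = 4/n (h(n) = (-2)²/n = 4/n)
Y(-155, 3) + h(c(3 + 4*(-3))) = (-123/4 + (¼)*(-155)*3²) + 4/(9 - (3 + 4*(-3))) = (-123/4 + (¼)*(-155)*9) + 4/(9 - (3 - 12)) = (-123/4 - 1395/4) + 4/(9 - 1*(-9)) = -759/2 + 4/(9 + 9) = -759/2 + 4/18 = -759/2 + 4*(1/18) = -759/2 + 2/9 = -6827/18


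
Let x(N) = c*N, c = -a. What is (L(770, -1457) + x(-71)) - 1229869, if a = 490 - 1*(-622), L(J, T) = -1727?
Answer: -1152644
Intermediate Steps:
a = 1112 (a = 490 + 622 = 1112)
c = -1112 (c = -1*1112 = -1112)
x(N) = -1112*N
(L(770, -1457) + x(-71)) - 1229869 = (-1727 - 1112*(-71)) - 1229869 = (-1727 + 78952) - 1229869 = 77225 - 1229869 = -1152644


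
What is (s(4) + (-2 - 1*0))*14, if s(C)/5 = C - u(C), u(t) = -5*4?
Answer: 1652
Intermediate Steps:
u(t) = -20
s(C) = 100 + 5*C (s(C) = 5*(C - 1*(-20)) = 5*(C + 20) = 5*(20 + C) = 100 + 5*C)
(s(4) + (-2 - 1*0))*14 = ((100 + 5*4) + (-2 - 1*0))*14 = ((100 + 20) + (-2 + 0))*14 = (120 - 2)*14 = 118*14 = 1652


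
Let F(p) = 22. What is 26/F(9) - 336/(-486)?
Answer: 1669/891 ≈ 1.8732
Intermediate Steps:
26/F(9) - 336/(-486) = 26/22 - 336/(-486) = 26*(1/22) - 336*(-1/486) = 13/11 + 56/81 = 1669/891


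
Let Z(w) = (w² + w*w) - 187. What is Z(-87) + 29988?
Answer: 44939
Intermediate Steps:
Z(w) = -187 + 2*w² (Z(w) = (w² + w²) - 187 = 2*w² - 187 = -187 + 2*w²)
Z(-87) + 29988 = (-187 + 2*(-87)²) + 29988 = (-187 + 2*7569) + 29988 = (-187 + 15138) + 29988 = 14951 + 29988 = 44939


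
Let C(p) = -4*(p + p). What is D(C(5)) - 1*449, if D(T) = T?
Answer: -489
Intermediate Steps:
C(p) = -8*p
D(C(5)) - 1*449 = -8*5 - 1*449 = -40 - 449 = -489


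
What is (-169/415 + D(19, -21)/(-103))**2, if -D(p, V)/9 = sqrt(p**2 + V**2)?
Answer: 11491084099/1827135025 - 3042*sqrt(802)/42745 ≈ 4.2737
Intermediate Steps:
D(p, V) = -9*sqrt(V**2 + p**2) (D(p, V) = -9*sqrt(p**2 + V**2) = -9*sqrt(V**2 + p**2))
(-169/415 + D(19, -21)/(-103))**2 = (-169/415 - 9*sqrt((-21)**2 + 19**2)/(-103))**2 = (-169*1/415 - 9*sqrt(441 + 361)*(-1/103))**2 = (-169/415 - 9*sqrt(802)*(-1/103))**2 = (-169/415 + 9*sqrt(802)/103)**2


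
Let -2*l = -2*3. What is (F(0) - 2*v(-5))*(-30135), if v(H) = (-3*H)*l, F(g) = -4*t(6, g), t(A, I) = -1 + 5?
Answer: 3194310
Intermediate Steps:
t(A, I) = 4
F(g) = -16 (F(g) = -4*4 = -16)
l = 3 (l = -(-1)*3 = -½*(-6) = 3)
v(H) = -9*H (v(H) = -3*H*3 = -9*H)
(F(0) - 2*v(-5))*(-30135) = (-16 - (-18)*(-5))*(-30135) = (-16 - 2*45)*(-30135) = (-16 - 90)*(-30135) = -106*(-30135) = 3194310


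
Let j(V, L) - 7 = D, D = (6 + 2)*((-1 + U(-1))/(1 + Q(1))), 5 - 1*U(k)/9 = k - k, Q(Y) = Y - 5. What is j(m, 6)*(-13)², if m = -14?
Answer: -55939/3 ≈ -18646.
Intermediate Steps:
Q(Y) = -5 + Y
U(k) = 45 (U(k) = 45 - 9*(k - k) = 45 - 9*0 = 45 + 0 = 45)
D = -352/3 (D = (6 + 2)*((-1 + 45)/(1 + (-5 + 1))) = 8*(44/(1 - 4)) = 8*(44/(-3)) = 8*(44*(-⅓)) = 8*(-44/3) = -352/3 ≈ -117.33)
j(V, L) = -331/3 (j(V, L) = 7 - 352/3 = -331/3)
j(m, 6)*(-13)² = -331/3*(-13)² = -331/3*169 = -55939/3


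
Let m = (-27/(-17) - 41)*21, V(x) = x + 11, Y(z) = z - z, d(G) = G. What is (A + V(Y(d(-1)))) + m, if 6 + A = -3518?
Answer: -73791/17 ≈ -4340.6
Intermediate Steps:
A = -3524 (A = -6 - 3518 = -3524)
Y(z) = 0
V(x) = 11 + x
m = -14070/17 (m = (-27*(-1/17) - 41)*21 = (27/17 - 41)*21 = -670/17*21 = -14070/17 ≈ -827.65)
(A + V(Y(d(-1)))) + m = (-3524 + (11 + 0)) - 14070/17 = (-3524 + 11) - 14070/17 = -3513 - 14070/17 = -73791/17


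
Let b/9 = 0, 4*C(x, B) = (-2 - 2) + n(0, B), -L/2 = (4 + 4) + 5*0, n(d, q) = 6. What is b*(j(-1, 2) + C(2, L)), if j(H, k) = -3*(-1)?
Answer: 0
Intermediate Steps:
L = -16 (L = -2*((4 + 4) + 5*0) = -2*(8 + 0) = -2*8 = -16)
C(x, B) = 1/2 (C(x, B) = ((-2 - 2) + 6)/4 = (-4 + 6)/4 = (1/4)*2 = 1/2)
b = 0 (b = 9*0 = 0)
j(H, k) = 3
b*(j(-1, 2) + C(2, L)) = 0*(3 + 1/2) = 0*(7/2) = 0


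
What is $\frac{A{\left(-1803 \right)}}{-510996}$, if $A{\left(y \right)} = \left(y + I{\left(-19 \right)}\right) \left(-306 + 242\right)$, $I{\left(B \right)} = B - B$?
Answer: $- \frac{9616}{42583} \approx -0.22582$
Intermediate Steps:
$I{\left(B \right)} = 0$
$A{\left(y \right)} = - 64 y$ ($A{\left(y \right)} = \left(y + 0\right) \left(-306 + 242\right) = y \left(-64\right) = - 64 y$)
$\frac{A{\left(-1803 \right)}}{-510996} = \frac{\left(-64\right) \left(-1803\right)}{-510996} = 115392 \left(- \frac{1}{510996}\right) = - \frac{9616}{42583}$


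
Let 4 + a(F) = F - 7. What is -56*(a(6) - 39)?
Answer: 2464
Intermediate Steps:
a(F) = -11 + F (a(F) = -4 + (F - 7) = -4 + (-7 + F) = -11 + F)
-56*(a(6) - 39) = -56*((-11 + 6) - 39) = -56*(-5 - 39) = -56*(-44) = 2464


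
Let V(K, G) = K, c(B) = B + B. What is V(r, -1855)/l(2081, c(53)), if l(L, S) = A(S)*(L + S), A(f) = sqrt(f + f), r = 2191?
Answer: 2191*sqrt(53)/231822 ≈ 0.068806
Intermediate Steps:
c(B) = 2*B
A(f) = sqrt(2)*sqrt(f) (A(f) = sqrt(2*f) = sqrt(2)*sqrt(f))
l(L, S) = sqrt(2)*sqrt(S)*(L + S) (l(L, S) = (sqrt(2)*sqrt(S))*(L + S) = sqrt(2)*sqrt(S)*(L + S))
V(r, -1855)/l(2081, c(53)) = 2191/((sqrt(2)*sqrt(2*53)*(2081 + 2*53))) = 2191/((sqrt(2)*sqrt(106)*(2081 + 106))) = 2191/((sqrt(2)*sqrt(106)*2187)) = 2191/((4374*sqrt(53))) = 2191*(sqrt(53)/231822) = 2191*sqrt(53)/231822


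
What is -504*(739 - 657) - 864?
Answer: -42192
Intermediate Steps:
-504*(739 - 657) - 864 = -504*82 - 864 = -41328 - 864 = -42192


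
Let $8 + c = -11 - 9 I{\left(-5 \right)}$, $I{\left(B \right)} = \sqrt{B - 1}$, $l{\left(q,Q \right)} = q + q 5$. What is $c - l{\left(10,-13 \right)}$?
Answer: $-79 - 9 i \sqrt{6} \approx -79.0 - 22.045 i$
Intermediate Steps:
$l{\left(q,Q \right)} = 6 q$ ($l{\left(q,Q \right)} = q + 5 q = 6 q$)
$I{\left(B \right)} = \sqrt{-1 + B}$
$c = -19 - 9 i \sqrt{6}$ ($c = -8 - \left(11 + 9 \sqrt{-1 - 5}\right) = -8 - \left(11 + 9 \sqrt{-6}\right) = -8 - \left(11 + 9 i \sqrt{6}\right) = -19 - 9 i \sqrt{6} \approx -19.0 - 22.045 i$)
$c - l{\left(10,-13 \right)} = \left(-19 - 9 i \sqrt{6}\right) - 6 \cdot 10 = \left(-19 - 9 i \sqrt{6}\right) - 60 = -79 - 9 i \sqrt{6}$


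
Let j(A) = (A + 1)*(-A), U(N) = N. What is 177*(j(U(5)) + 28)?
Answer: -354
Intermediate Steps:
j(A) = -A*(1 + A) (j(A) = (1 + A)*(-A) = -A*(1 + A))
177*(j(U(5)) + 28) = 177*(-1*5*(1 + 5) + 28) = 177*(-1*5*6 + 28) = 177*(-30 + 28) = 177*(-2) = -354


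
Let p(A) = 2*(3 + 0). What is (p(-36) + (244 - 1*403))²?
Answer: 23409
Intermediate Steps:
p(A) = 6 (p(A) = 2*3 = 6)
(p(-36) + (244 - 1*403))² = (6 + (244 - 1*403))² = (6 + (244 - 403))² = (6 - 159)² = (-153)² = 23409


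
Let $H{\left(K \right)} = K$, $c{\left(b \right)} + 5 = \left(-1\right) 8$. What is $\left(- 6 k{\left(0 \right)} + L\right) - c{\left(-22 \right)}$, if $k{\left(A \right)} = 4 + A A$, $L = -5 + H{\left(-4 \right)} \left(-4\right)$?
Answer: $0$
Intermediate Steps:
$c{\left(b \right)} = -13$ ($c{\left(b \right)} = -5 - 8 = -13$)
$L = 11$ ($L = -5 - -16 = -5 + 16 = 11$)
$k{\left(A \right)} = 4 + A^{2}$
$\left(- 6 k{\left(0 \right)} + L\right) - c{\left(-22 \right)} = \left(- 6 \left(4 + 0^{2}\right) + 11\right) - -13 = \left(- 6 \left(4 + 0\right) + 11\right) + 13 = \left(\left(-6\right) 4 + 11\right) + 13 = \left(-24 + 11\right) + 13 = -13 + 13 = 0$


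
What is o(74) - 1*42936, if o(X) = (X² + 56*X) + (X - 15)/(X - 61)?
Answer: -433049/13 ≈ -33311.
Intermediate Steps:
o(X) = X² + 56*X + (-15 + X)/(-61 + X) (o(X) = (X² + 56*X) + (-15 + X)/(-61 + X) = X² + 56*X + (-15 + X)/(-61 + X))
o(74) - 1*42936 = (-15 + 74³ - 3415*74 - 5*74²)/(-61 + 74) - 1*42936 = (-15 + 405224 - 252710 - 5*5476)/13 - 42936 = (-15 + 405224 - 252710 - 27380)/13 - 42936 = (1/13)*125119 - 42936 = 125119/13 - 42936 = -433049/13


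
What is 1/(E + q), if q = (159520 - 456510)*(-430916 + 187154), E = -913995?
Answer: 1/72393962385 ≈ 1.3813e-11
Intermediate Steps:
q = 72394876380 (q = -296990*(-243762) = 72394876380)
1/(E + q) = 1/(-913995 + 72394876380) = 1/72393962385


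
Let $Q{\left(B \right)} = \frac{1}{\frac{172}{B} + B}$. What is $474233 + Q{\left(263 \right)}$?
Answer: $\frac{32883790716}{69341} \approx 4.7423 \cdot 10^{5}$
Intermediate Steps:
$Q{\left(B \right)} = \frac{1}{B + \frac{172}{B}}$
$474233 + Q{\left(263 \right)} = 474233 + \frac{263}{172 + 263^{2}} = 474233 + \frac{263}{172 + 69169} = 474233 + \frac{263}{69341} = \frac{32883790716}{69341}$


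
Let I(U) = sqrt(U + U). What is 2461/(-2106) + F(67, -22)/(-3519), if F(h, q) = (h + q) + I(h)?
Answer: -972781/823446 - sqrt(134)/3519 ≈ -1.1846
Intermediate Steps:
I(U) = sqrt(2)*sqrt(U) (I(U) = sqrt(2*U) = sqrt(2)*sqrt(U))
F(h, q) = h + q + sqrt(2)*sqrt(h) (F(h, q) = (h + q) + sqrt(2)*sqrt(h) = h + q + sqrt(2)*sqrt(h))
2461/(-2106) + F(67, -22)/(-3519) = 2461/(-2106) + (67 - 22 + sqrt(2)*sqrt(67))/(-3519) = 2461*(-1/2106) + (67 - 22 + sqrt(134))*(-1/3519) = -2461/2106 + (45 + sqrt(134))*(-1/3519) = -2461/2106 + (-5/391 - sqrt(134)/3519) = -972781/823446 - sqrt(134)/3519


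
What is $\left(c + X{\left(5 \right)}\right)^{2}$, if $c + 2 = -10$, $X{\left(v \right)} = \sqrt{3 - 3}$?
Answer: $144$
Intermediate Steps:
$X{\left(v \right)} = 0$ ($X{\left(v \right)} = \sqrt{0} = 0$)
$c = -12$ ($c = -2 - 10 = -12$)
$\left(c + X{\left(5 \right)}\right)^{2} = \left(-12 + 0\right)^{2} = \left(-12\right)^{2} = 144$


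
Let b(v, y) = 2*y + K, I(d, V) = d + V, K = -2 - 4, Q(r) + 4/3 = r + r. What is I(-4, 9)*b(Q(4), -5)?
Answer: -80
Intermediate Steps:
Q(r) = -4/3 + 2*r (Q(r) = -4/3 + (r + r) = -4/3 + 2*r)
K = -6
I(d, V) = V + d
b(v, y) = -6 + 2*y (b(v, y) = 2*y - 6 = -6 + 2*y)
I(-4, 9)*b(Q(4), -5) = (9 - 4)*(-6 + 2*(-5)) = 5*(-6 - 10) = 5*(-16) = -80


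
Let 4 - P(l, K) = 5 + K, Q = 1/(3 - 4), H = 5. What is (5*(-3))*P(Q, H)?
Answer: 90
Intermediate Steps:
Q = -1 (Q = 1/(-1) = -1)
P(l, K) = -1 - K (P(l, K) = 4 - (5 + K) = 4 + (-5 - K) = -1 - K)
(5*(-3))*P(Q, H) = (5*(-3))*(-1 - 1*5) = -15*(-1 - 5) = -15*(-6) = 90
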